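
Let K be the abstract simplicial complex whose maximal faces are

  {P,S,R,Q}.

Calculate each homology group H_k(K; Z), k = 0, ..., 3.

H_0 = Z,  H_1 = 0,  H_2 = 0,  H_3 = 0.

We work with the vertex ordering P < Q < R < S. The simplices of K, each written with vertices in increasing order, are:

  0-simplices (4): P, Q, R, S
  1-simplices (6): PQ, PR, PS, QR, QS, RS
  2-simplices (4): PQR, PQS, PRS, QRS
  3-simplices (1): PQRS

giving chain groups C_0 ≅ Z^4, C_1 ≅ Z^6, C_2 ≅ Z^4, C_3 ≅ Z^1.

Boundary ∂_1: C_1 → C_0 is given by ∂[p,q] = [q] − [p]. For instance
  ∂QR = R − Q.
The resulting 4×6 matrix has rank 3, and its Smith normal form has invariant factors (1,1,1).

Boundary ∂_2: C_2 → C_1 acts by ∂[p,q,r] = [q,r] − [p,r] + [p,q]. For instance
  ∂PQR = QR − PR + PQ,
  ∂PQS = QS − PS + PQ.
The 6×4 boundary matrix has rank 3 and Smith normal form diag(1,1,1).

∂_3: C_3 → C_2 sends each 3-simplex σ to the alternating sum Σ_i (−1)^i (σ with its i-th vertex removed). For instance
  ∂PQRS = QRS − PRS + PQS − PQR.
The resulting 4×1 matrix has rank 1, and its Smith normal form has invariant factors (1).

Computing H_k = (kernel of ∂_k) / (image of ∂_{k+1}):

  H_0: rank C_0 − rank ∂_1 = 4 − 3 = 1, and the invariant factors of ∂_1 are all 1, so H_0 ≅ Z.
  H_1: rank ker ∂_1 − rank ∂_2 = (6 − 3) − 3 = 0, and the invariant factors of ∂_2 are all 1, so H_1 ≅ 0.
  H_2: rank ker ∂_2 − rank ∂_3 = (4 − 3) − 1 = 0, and the invariant factors of ∂_3 are all 1, so H_2 ≅ 0.
  H_3: rank ker ∂_3 − rank ∂_4 = (1 − 1) − 0 = 0, and there is no ∂_4, so H_3 ≅ 0.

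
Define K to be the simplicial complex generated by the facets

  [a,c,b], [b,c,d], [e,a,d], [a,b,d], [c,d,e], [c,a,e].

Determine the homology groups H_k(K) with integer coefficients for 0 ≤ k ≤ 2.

K has 5 vertices, 9 edges, 6 triangles.
rank ∂_0 = 0, rank ∂_1 = 4 ⇒ b_0 = 5 − 0 − 4 = 1; all invariant factors of ∂_1 are 1 so no torsion. So H_0 ≅ Z.
rank ∂_1 = 4, rank ∂_2 = 5 ⇒ b_1 = 9 − 4 − 5 = 0; all invariant factors of ∂_2 are 1 so no torsion. So H_1 ≅ 0.
rank ∂_2 = 5, rank ∂_3 = 0 ⇒ b_2 = 6 − 5 − 0 = 1. So H_2 ≅ Z.

H_0 ≅ Z,  H_1 = 0,  H_2 ≅ Z.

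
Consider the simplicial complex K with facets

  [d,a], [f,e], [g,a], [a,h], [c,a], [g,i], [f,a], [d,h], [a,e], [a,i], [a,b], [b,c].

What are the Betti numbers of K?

Order the vertices as a < b < c < d < e < f < g < h < i. Listing each simplex with vertices in this order, K has dimension 1 with simplices:

  0-simplices (9): a, b, c, d, e, f, g, h, i
  1-simplices (12): ab, ac, ad, ae, af, ag, ah, ai, bc, dh, ef, gi

so the chain groups are C_0 ≅ Z^9, C_1 ≅ Z^12.

Boundary ∂_1: C_1 → C_0 sends each edge [p,q] (with p < q) to q − p.
This gives a 9×12 integer matrix of rank 8; reducing to Smith normal form yields diagonal entries (1,1,1,1,1,1,1,1).

Computing H_k = (kernel of ∂_k) / (image of ∂_{k+1}):

  H_0: rank C_0 − rank ∂_1 = 9 − 8 = 1, and the invariant factors of ∂_1 are all 1, so H_0 = Z.
  H_1: rank ker ∂_1 − rank ∂_2 = (12 − 8) − 0 = 4, and there is no ∂_2, so H_1 = Z^4.

(K is a triangulation of a wedge of 4 circles.)

Hence the Betti numbers are b_0 = 1, b_1 = 4.

b_0 = 1, b_1 = 4.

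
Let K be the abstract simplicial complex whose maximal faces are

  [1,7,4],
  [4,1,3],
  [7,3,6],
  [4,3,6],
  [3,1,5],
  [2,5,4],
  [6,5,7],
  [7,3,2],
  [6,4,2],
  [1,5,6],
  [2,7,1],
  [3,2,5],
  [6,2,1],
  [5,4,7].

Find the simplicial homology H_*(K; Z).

H_0 ≅ Z,  H_1 ≅ Z^2,  H_2 ≅ Z.

We work with the vertex ordering 1 < 2 < 3 < 4 < 5 < 6 < 7. The simplices of K, each written with vertices in increasing order, are:

  0-simplices (7): [1], [2], [3], [4], [5], [6], [7]
  1-simplices (21): [1,2], [1,3], [1,4], [1,5], [1,6], [1,7], [2,3], [2,4], [2,5], [2,6], [2,7], [3,4], [3,5], [3,6], [3,7], [4,5], [4,6], [4,7], [5,6], [5,7], [6,7]
  2-simplices (14): [1,2,6], [1,2,7], [1,3,4], [1,3,5], [1,4,7], [1,5,6], [2,3,5], [2,3,7], [2,4,5], [2,4,6], [3,4,6], [3,6,7], [4,5,7], [5,6,7]

giving chain groups C_0 ≅ Z^7, C_1 ≅ Z^21, C_2 ≅ Z^14.

The boundary map ∂_1: C_1 → C_0 is given by ∂[p,q] = [q] − [p].
This gives a 7×21 integer matrix of rank 6; reducing to Smith normal form yields diagonal entries (1,1,1,1,1,1).

∂_2: C_2 → C_1 acts by ∂[p,q,r] = [q,r] − [p,r] + [p,q]. For instance
  ∂[4,5,7] = [5,7] − [4,7] + [4,5],
  ∂[3,4,6] = [4,6] − [3,6] + [3,4].
The resulting 21×14 matrix has rank 13, and its Smith normal form has invariant factors (1,1,1,1,1,1,1,1,1,1,1,1,1).

Computing H_k = (kernel of ∂_k) / (image of ∂_{k+1}):

  H_0: rank C_0 − rank ∂_1 = 7 − 6 = 1, and the invariant factors of ∂_1 are all 1, so H_0 ≅ Z.
  H_1: rank ker ∂_1 − rank ∂_2 = (21 − 6) − 13 = 2, and the invariant factors of ∂_2 are all 1, so H_1 ≅ Z^2.
  H_2: rank ker ∂_2 − rank ∂_3 = (14 − 13) − 0 = 1, and there is no ∂_3, so H_2 ≅ Z.

As a check, the Euler characteristic is 7 − 21 + 14 = 0, which agrees with 1 − 2 + 1 = 0.
(K is a triangulation of the torus T^2.)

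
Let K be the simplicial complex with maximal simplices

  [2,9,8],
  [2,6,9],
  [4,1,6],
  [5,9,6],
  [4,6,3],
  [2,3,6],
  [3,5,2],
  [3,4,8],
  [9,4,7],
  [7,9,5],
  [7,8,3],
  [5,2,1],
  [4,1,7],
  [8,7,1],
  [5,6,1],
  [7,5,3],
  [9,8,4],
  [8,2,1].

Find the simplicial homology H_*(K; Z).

H_0 = Z,  H_1 = Z ⊕ Z/2Z,  H_2 = 0.

Order the vertices as 1 < 2 < 3 < 4 < 5 < 6 < 7 < 8 < 9. Listing each simplex with vertices in this order, K has dimension 2 with simplices:

  0-simplices (9): [1], [2], [3], [4], [5], [6], [7], [8], [9]
  1-simplices (27): (27 of them)
  2-simplices (18): [1,2,5], [1,2,8], [1,4,6], [1,4,7], [1,5,6], [1,7,8], [2,3,5], [2,3,6], [2,6,9], [2,8,9], [3,4,6], [3,4,8], [3,5,7], [3,7,8], [4,7,9], [4,8,9], [5,6,9], [5,7,9]

Hence C_0 ≅ Z^9, C_1 ≅ Z^27, C_2 ≅ Z^18.

Boundary ∂_1: C_1 → C_0 sends each edge [p,q] (with p < q) to q − p.
This gives a 9×27 integer matrix of rank 8; reducing to Smith normal form yields diagonal entries (1,1,1,1,1,1,1,1).

Boundary ∂_2: C_2 → C_1 maps a triangle to the signed sum of its edges. For instance
  ∂[2,3,6] = [3,6] − [2,6] + [2,3],
  ∂[3,4,6] = [4,6] − [3,6] + [3,4].
As a 27×18 matrix over Z this has rank 18, with invariant factors (1,1,1,1,1,1,1,1,1,1,1,1,1,1,1,1,1,2).

Now H_k = ker ∂_k / im ∂_{k+1}, so:

  H_0: rank C_0 − rank ∂_1 = 9 − 8 = 1, and the invariant factors of ∂_1 are all 1, so H_0 ≅ Z.
  H_1: rank ker ∂_1 − rank ∂_2 = (27 − 8) − 18 = 1, and ∂_2 has invariant factor 2 > 1, so H_1 ≅ Z ⊕ Z/2Z.
  H_2: rank ker ∂_2 − rank ∂_3 = (18 − 18) − 0 = 0, and there is no ∂_3, so H_2 ≅ 0.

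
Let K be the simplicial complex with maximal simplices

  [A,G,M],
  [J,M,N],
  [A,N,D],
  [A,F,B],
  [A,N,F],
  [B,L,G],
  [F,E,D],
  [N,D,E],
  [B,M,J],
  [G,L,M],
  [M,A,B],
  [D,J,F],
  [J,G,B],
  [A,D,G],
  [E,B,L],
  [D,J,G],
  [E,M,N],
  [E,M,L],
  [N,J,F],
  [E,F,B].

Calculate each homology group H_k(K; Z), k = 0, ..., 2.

Fix the vertex order A < B < D < E < F < G < J < L < M < N and write every simplex with vertices in increasing order. Then dim K = 2 and the simplices of K are:

  0-simplices (10): A, B, D, E, F, G, J, L, M, N
  1-simplices (30): AB, AD, AF, AG, AM, AN, BE, BF, BG, BJ, BL, BM, DE, DF, DG, DJ, DN, EF, EL, EM, EN, FJ, FN, GJ, GL, GM, JM, JN, LM, MN
  2-simplices (20): ABF, ABM, ADG, ADN, AFN, AGM, BEF, BEL, BGJ, BGL, BJM, DEF, DEN, DFJ, DGJ, ELM, EMN, FJN, GLM, JMN

giving chain groups C_0 ≅ Z^10, C_1 ≅ Z^30, C_2 ≅ Z^20.

Boundary ∂_1: C_1 → C_0 maps an edge to its endpoints' difference, ∂[p,q] = q − p. For instance
  ∂EL = L − E.
The resulting 10×30 matrix has rank 9, and its Smith normal form has invariant factors (1,1,1,1,1,1,1,1,1).

∂_2: C_2 → C_1 sends each 2-simplex [p,q,r] to [q,r] − [p,r] + [p,q]. For instance
  ∂BGL = GL − BL + BG,
  ∂BGJ = GJ − BJ + BG.
The 30×20 boundary matrix has rank 20 and Smith normal form diag(1,1,1,1,1,1,1,1,1,1,1,1,1,1,1,1,1,1,1,2).

Reading off H_k = ker ∂_k / im ∂_{k+1}:

  H_0: rank C_0 − rank ∂_1 = 10 − 9 = 1, and the invariant factors of ∂_1 are all 1, so H_0 = Z.
  H_1: rank ker ∂_1 − rank ∂_2 = (30 − 9) − 20 = 1, and ∂_2 has invariant factor 2 > 1, so H_1 = Z ⊕ Z/2Z.
  H_2: rank ker ∂_2 − rank ∂_3 = (20 − 20) − 0 = 0, and there is no ∂_3, so H_2 = 0.

H_0 = Z,  H_1 = Z ⊕ Z/2Z,  H_2 = 0.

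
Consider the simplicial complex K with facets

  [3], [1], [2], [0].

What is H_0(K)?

Fix the vertex order 0 < 1 < 2 < 3 and write every simplex with vertices in increasing order. Then dim K = 0 and the simplices of K are:

  0-simplices (4): [0], [1], [2], [3]

giving chain groups C_0 ≅ Z^4.

Now H_k = ker ∂_k / im ∂_{k+1}, so:

  H_0: rank C_0 − rank ∂_1 = 4 − 0 = 4, and there is no ∂_1, so H_0 ≅ Z^4.

(K is a triangulation of a set of 4 points.)

H_0 = Z^4.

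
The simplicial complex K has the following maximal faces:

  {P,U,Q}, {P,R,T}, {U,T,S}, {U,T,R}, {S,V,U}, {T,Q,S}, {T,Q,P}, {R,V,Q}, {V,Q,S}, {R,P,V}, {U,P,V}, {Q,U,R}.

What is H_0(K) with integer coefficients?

H_0 = Z.

Order the vertices as P < Q < R < S < T < U < V. Listing each simplex with vertices in this order, K has dimension 2 with simplices:

  0-simplices (7): P, Q, R, S, T, U, V
  1-simplices (18): PQ, PR, PT, PU, PV, QR, QS, QT, QU, QV, RT, RU, RV, ST, SU, SV, TU, UV
  2-simplices (12): PQT, PQU, PRT, PRV, PUV, QRU, QRV, QST, QSV, RTU, STU, SUV

so the chain groups are C_0 ≅ Z^7, C_1 ≅ Z^18, C_2 ≅ Z^12.

∂_1: C_1 → C_0 sends each edge [p,q] (with p < q) to q − p. For instance
  ∂PR = R − P.
This gives a 7×18 integer matrix of rank 6; reducing to Smith normal form yields diagonal entries (1,1,1,1,1,1).

Boundary ∂_2: C_2 → C_1 acts by ∂[p,q,r] = [q,r] − [p,r] + [p,q]. For instance
  ∂QRV = RV − QV + QR,
  ∂PQT = QT − PT + PQ.
As a 18×12 matrix over Z this has rank 12, with invariant factors (1,1,1,1,1,1,1,1,1,1,1,2).

Computing H_k = (kernel of ∂_k) / (image of ∂_{k+1}):

  H_0: rank C_0 − rank ∂_1 = 7 − 6 = 1, and the invariant factors of ∂_1 are all 1, so H_0 = Z.

(K is a triangulation of the real projective plane RP^2.)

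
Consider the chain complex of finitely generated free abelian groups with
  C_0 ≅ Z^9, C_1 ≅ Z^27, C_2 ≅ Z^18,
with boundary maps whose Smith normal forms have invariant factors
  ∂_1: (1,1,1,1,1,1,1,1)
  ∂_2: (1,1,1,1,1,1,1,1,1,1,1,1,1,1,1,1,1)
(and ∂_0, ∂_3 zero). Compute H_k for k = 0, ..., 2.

H_0: b_0 = 9 − 0 − 8 = 1; torsion from ∂_1 factors > 1: none. So H_0 = Z.
H_1: b_1 = 27 − 8 − 17 = 2; torsion from ∂_2 factors > 1: none. So H_1 = Z^2.
H_2: b_2 = 18 − 17 − 0 = 1; torsion from ∂_3 factors > 1: none. So H_2 = Z.

H_0 = Z,  H_1 = Z^2,  H_2 = Z.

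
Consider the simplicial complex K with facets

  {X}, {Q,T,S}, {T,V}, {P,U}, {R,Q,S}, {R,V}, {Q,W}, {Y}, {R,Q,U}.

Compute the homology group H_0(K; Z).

H_0 = Z^3.

K has 10 vertices, 11 edges, 3 triangles.
rank ∂_0 = 0, rank ∂_1 = 7 ⇒ b_0 = 10 − 0 − 7 = 3; all invariant factors of ∂_1 are 1 so no torsion. So H_0 = Z^3.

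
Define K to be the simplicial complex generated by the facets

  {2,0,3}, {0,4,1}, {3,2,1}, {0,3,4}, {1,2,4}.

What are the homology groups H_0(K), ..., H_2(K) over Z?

Fix the vertex order 0 < 1 < 2 < 3 < 4 and write every simplex with vertices in increasing order. Then dim K = 2 and the simplices of K are:

  0-simplices (5): [0], [1], [2], [3], [4]
  1-simplices (10): [0,1], [0,2], [0,3], [0,4], [1,2], [1,3], [1,4], [2,3], [2,4], [3,4]
  2-simplices (5): [0,1,4], [0,2,3], [0,3,4], [1,2,3], [1,2,4]

so the chain groups are C_0 ≅ Z^5, C_1 ≅ Z^10, C_2 ≅ Z^5.

∂_1: C_1 → C_0 maps an edge to its endpoints' difference, ∂[p,q] = q − p. For instance
  ∂[1,4] = [4] − [1].
The 5×10 boundary matrix has rank 4 and Smith normal form diag(1,1,1,1).

The boundary map ∂_2: C_2 → C_1 maps a triangle to the signed sum of its edges. For instance
  ∂[1,2,4] = [2,4] − [1,4] + [1,2],
  ∂[0,3,4] = [3,4] − [0,4] + [0,3].
As a 10×5 matrix over Z this has rank 5, with invariant factors (1,1,1,1,1).

Now H_k = ker ∂_k / im ∂_{k+1}, so:

  H_0: rank C_0 − rank ∂_1 = 5 − 4 = 1, and the invariant factors of ∂_1 are all 1, so H_0 ≅ Z.
  H_1: rank ker ∂_1 − rank ∂_2 = (10 − 4) − 5 = 1, and the invariant factors of ∂_2 are all 1, so H_1 ≅ Z.
  H_2: rank ker ∂_2 − rank ∂_3 = (5 − 5) − 0 = 0, and there is no ∂_3, so H_2 ≅ 0.

H_0 ≅ Z,  H_1 ≅ Z,  H_2 = 0.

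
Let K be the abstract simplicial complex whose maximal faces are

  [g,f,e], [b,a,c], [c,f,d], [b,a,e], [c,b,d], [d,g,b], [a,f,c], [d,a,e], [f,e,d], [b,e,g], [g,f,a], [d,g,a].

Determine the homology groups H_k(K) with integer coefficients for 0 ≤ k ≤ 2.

K has 7 vertices, 18 edges, 12 triangles.
rank ∂_0 = 0, rank ∂_1 = 6 ⇒ b_0 = 7 − 0 − 6 = 1; all invariant factors of ∂_1 are 1 so no torsion. So H_0 = Z.
rank ∂_1 = 6, rank ∂_2 = 12 ⇒ b_1 = 18 − 6 − 12 = 0; ∂_2 has invariant factor(s) [2] giving torsion. So H_1 = Z/2.
rank ∂_2 = 12, rank ∂_3 = 0 ⇒ b_2 = 12 − 12 − 0 = 0. So H_2 = 0.

H_0 ≅ Z,  H_1 ≅ Z/2,  H_2 = 0.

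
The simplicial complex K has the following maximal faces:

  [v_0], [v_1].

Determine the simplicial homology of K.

K has 2 vertices.
rank ∂_0 = 0, rank ∂_1 = 0 ⇒ b_0 = 2 − 0 − 0 = 2. So H_0 ≅ Z^2.

H_0 = Z^2.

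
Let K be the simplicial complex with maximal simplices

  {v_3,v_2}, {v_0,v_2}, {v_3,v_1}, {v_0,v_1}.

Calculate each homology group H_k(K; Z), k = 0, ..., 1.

Order the vertices as v_0 < v_1 < v_2 < v_3. Listing each simplex with vertices in this order, K has dimension 1 with simplices:

  0-simplices (4): [v_0], [v_1], [v_2], [v_3]
  1-simplices (4): [v_0,v_1], [v_0,v_2], [v_1,v_3], [v_2,v_3]

Hence C_0 ≅ Z^4, C_1 ≅ Z^4.

∂_1: C_1 → C_0 sends each edge [p,q] (with p < q) to q − p.
The 4×4 boundary matrix has rank 3 and Smith normal form diag(1,1,1).

Now H_k = ker ∂_k / im ∂_{k+1}, so:

  H_0: rank C_0 − rank ∂_1 = 4 − 3 = 1, and the invariant factors of ∂_1 are all 1, so H_0 = Z.
  H_1: rank ker ∂_1 − rank ∂_2 = (4 − 3) − 0 = 1, and there is no ∂_2, so H_1 = Z.

As a check, the Euler characteristic is 4 − 4 = 0, which agrees with 1 − 1 = 0.

H_0 = Z,  H_1 = Z.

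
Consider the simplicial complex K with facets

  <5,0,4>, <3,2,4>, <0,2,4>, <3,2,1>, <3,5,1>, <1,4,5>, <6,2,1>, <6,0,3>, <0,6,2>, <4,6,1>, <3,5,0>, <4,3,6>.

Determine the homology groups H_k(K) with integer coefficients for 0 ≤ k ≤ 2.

Take the total order 0 < 1 < 2 < 3 < 4 < 5 < 6 on the vertex set. Then K (dimension 2) consists of the simplices:

  0-simplices (7): [0], [1], [2], [3], [4], [5], [6]
  1-simplices (18): [0,2], [0,3], [0,4], [0,5], [0,6], [1,2], [1,3], [1,4], [1,5], [1,6], [2,3], [2,4], [2,6], [3,4], [3,5], [3,6], [4,5], [4,6]
  2-simplices (12): [0,2,4], [0,2,6], [0,3,5], [0,3,6], [0,4,5], [1,2,3], [1,2,6], [1,3,5], [1,4,5], [1,4,6], [2,3,4], [3,4,6]

Hence C_0 ≅ Z^7, C_1 ≅ Z^18, C_2 ≅ Z^12.

The boundary map ∂_1: C_1 → C_0 sends each edge [p,q] (with p < q) to q − p. For instance
  ∂[1,4] = [4] − [1].
The 7×18 boundary matrix has rank 6 and Smith normal form diag(1,1,1,1,1,1).

Boundary ∂_2: C_2 → C_1 acts by ∂[p,q,r] = [q,r] − [p,r] + [p,q]. For instance
  ∂[1,4,5] = [4,5] − [1,5] + [1,4],
  ∂[0,4,5] = [4,5] − [0,5] + [0,4].
The 18×12 boundary matrix has rank 12 and Smith normal form diag(1,1,1,1,1,1,1,1,1,1,1,2).

Now H_k = ker ∂_k / im ∂_{k+1}, so:

  H_0: rank C_0 − rank ∂_1 = 7 − 6 = 1, and the invariant factors of ∂_1 are all 1, so H_0 = Z.
  H_1: rank ker ∂_1 − rank ∂_2 = (18 − 6) − 12 = 0, and ∂_2 has invariant factor 2 > 1, so H_1 = Z/2.
  H_2: rank ker ∂_2 − rank ∂_3 = (12 − 12) − 0 = 0, and there is no ∂_3, so H_2 = 0.

As a check, the Euler characteristic is 7 − 18 + 12 = 1, which agrees with 1 − 0 + 0 = 1.
(K is a triangulation of the real projective plane RP^2.)

H_0 ≅ Z,  H_1 ≅ Z/2,  H_2 = 0.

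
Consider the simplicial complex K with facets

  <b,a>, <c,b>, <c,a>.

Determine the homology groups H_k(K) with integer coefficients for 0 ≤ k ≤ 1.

H_0 = Z,  H_1 = Z.

Fix the vertex order a < b < c and write every simplex with vertices in increasing order. Then dim K = 1 and the simplices of K are:

  0-simplices (3): a, b, c
  1-simplices (3): ab, ac, bc

Hence C_0 ≅ Z^3, C_1 ≅ Z^3.

Boundary ∂_1: C_1 → C_0 is given by ∂[p,q] = [q] − [p]. For instance
  ∂bc = c − b.
The 3×3 boundary matrix has rank 2 and Smith normal form diag(1,1).

Now H_k = ker ∂_k / im ∂_{k+1}, so:

  H_0: rank C_0 − rank ∂_1 = 3 − 2 = 1, and the invariant factors of ∂_1 are all 1, so H_0 = Z.
  H_1: rank ker ∂_1 − rank ∂_2 = (3 − 2) − 0 = 1, and there is no ∂_2, so H_1 = Z.

As a check, the Euler characteristic is 3 − 3 = 0, which agrees with 1 − 1 = 0.
(K is a triangulation of the circle S^1.)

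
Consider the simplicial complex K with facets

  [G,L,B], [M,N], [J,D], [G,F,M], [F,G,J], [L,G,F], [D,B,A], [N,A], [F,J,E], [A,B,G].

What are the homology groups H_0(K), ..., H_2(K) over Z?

We work with the vertex ordering A < B < D < E < F < G < J < L < M < N. The simplices of K, each written with vertices in increasing order, are:

  0-simplices (10): A, B, D, E, F, G, J, L, M, N
  1-simplices (18): AB, AD, AG, AN, BD, BG, BL, DJ, EF, EJ, FG, FJ, FL, FM, GJ, GL, GM, MN
  2-simplices (7): ABD, ABG, BGL, EFJ, FGJ, FGL, FGM

giving chain groups C_0 ≅ Z^10, C_1 ≅ Z^18, C_2 ≅ Z^7.

∂_1: C_1 → C_0 maps an edge to its endpoints' difference, ∂[p,q] = q − p.
This gives a 10×18 integer matrix of rank 9; reducing to Smith normal form yields diagonal entries (1,1,1,1,1,1,1,1,1).

The boundary map ∂_2: C_2 → C_1 sends each 2-simplex [p,q,r] to [q,r] − [p,r] + [p,q]. For instance
  ∂ABD = BD − AD + AB,
  ∂FGL = GL − FL + FG.
As a 18×7 matrix over Z this has rank 7, with invariant factors (1,1,1,1,1,1,1).

Now H_k = ker ∂_k / im ∂_{k+1}, so:

  H_0: rank C_0 − rank ∂_1 = 10 − 9 = 1, and the invariant factors of ∂_1 are all 1, so H_0 = Z.
  H_1: rank ker ∂_1 − rank ∂_2 = (18 − 9) − 7 = 2, and the invariant factors of ∂_2 are all 1, so H_1 = Z^2.
  H_2: rank ker ∂_2 − rank ∂_3 = (7 − 7) − 0 = 0, and there is no ∂_3, so H_2 = 0.

H_0 = Z,  H_1 = Z^2,  H_2 = 0.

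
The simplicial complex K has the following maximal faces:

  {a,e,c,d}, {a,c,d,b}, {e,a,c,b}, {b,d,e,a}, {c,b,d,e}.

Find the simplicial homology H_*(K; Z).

K has 5 vertices, 10 edges, 10 triangles, 5 3-simplices.
rank ∂_0 = 0, rank ∂_1 = 4 ⇒ b_0 = 5 − 0 − 4 = 1; all invariant factors of ∂_1 are 1 so no torsion. So H_0 ≅ Z.
rank ∂_1 = 4, rank ∂_2 = 6 ⇒ b_1 = 10 − 4 − 6 = 0; all invariant factors of ∂_2 are 1 so no torsion. So H_1 ≅ 0.
rank ∂_2 = 6, rank ∂_3 = 4 ⇒ b_2 = 10 − 6 − 4 = 0; all invariant factors of ∂_3 are 1 so no torsion. So H_2 ≅ 0.
rank ∂_3 = 4, rank ∂_4 = 0 ⇒ b_3 = 5 − 4 − 0 = 1. So H_3 ≅ Z.

H_0 = Z,  H_1 = 0,  H_2 = 0,  H_3 = Z.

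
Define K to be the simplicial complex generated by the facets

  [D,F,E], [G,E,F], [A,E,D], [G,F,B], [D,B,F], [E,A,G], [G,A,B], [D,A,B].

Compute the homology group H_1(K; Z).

H_1 = 0.

Fix the vertex order A < B < D < E < F < G and write every simplex with vertices in increasing order. Then dim K = 2 and the simplices of K are:

  0-simplices (6): A, B, D, E, F, G
  1-simplices (12): AB, AD, AE, AG, BD, BF, BG, DE, DF, EF, EG, FG
  2-simplices (8): ABD, ABG, ADE, AEG, BDF, BFG, DEF, EFG

so the chain groups are C_0 ≅ Z^6, C_1 ≅ Z^12, C_2 ≅ Z^8.

∂_1: C_1 → C_0 sends each edge [p,q] (with p < q) to q − p.
The resulting 6×12 matrix has rank 5, and its Smith normal form has invariant factors (1,1,1,1,1).

Boundary ∂_2: C_2 → C_1 acts by ∂[p,q,r] = [q,r] − [p,r] + [p,q]. For instance
  ∂ADE = DE − AE + AD,
  ∂DEF = EF − DF + DE.
As a 12×8 matrix over Z this has rank 7, with invariant factors (1,1,1,1,1,1,1).

From H_k ≅ ker(∂_k) / im(∂_{k+1}) we obtain:

  H_1: rank ker ∂_1 − rank ∂_2 = (12 − 5) − 7 = 0, and the invariant factors of ∂_2 are all 1, so H_1 = 0.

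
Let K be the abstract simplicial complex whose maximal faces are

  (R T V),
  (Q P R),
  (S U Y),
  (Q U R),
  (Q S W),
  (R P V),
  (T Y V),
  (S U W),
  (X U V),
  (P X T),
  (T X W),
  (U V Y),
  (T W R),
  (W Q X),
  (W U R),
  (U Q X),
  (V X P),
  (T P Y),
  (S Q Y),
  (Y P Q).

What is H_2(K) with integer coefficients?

K has 10 vertices, 30 edges, 20 triangles.
rank ∂_2 = 20, rank ∂_3 = 0 ⇒ b_2 = 20 − 20 − 0 = 0. So H_2 = 0.

H_2 ≅ 0.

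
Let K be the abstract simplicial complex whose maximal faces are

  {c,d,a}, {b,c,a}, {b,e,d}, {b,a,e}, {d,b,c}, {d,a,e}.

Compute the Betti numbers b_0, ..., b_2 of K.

b_0 = 1, b_1 = 0, b_2 = 1.

Order the vertices as a < b < c < d < e. Listing each simplex with vertices in this order, K has dimension 2 with simplices:

  0-simplices (5): a, b, c, d, e
  1-simplices (9): ab, ac, ad, ae, bc, bd, be, cd, de
  2-simplices (6): abc, abe, acd, ade, bcd, bde

giving chain groups C_0 ≅ Z^5, C_1 ≅ Z^9, C_2 ≅ Z^6.

∂_1: C_1 → C_0 maps an edge to its endpoints' difference, ∂[p,q] = q − p.
As a 5×9 matrix over Z this has rank 4, with invariant factors (1,1,1,1).

The boundary map ∂_2: C_2 → C_1 acts by ∂[p,q,r] = [q,r] − [p,r] + [p,q]. For instance
  ∂acd = cd − ad + ac,
  ∂abc = bc − ac + ab.
As a 9×6 matrix over Z this has rank 5, with invariant factors (1,1,1,1,1).

From H_k ≅ ker(∂_k) / im(∂_{k+1}) we obtain:

  H_0: rank C_0 − rank ∂_1 = 5 − 4 = 1, and the invariant factors of ∂_1 are all 1, so H_0 = Z.
  H_1: rank ker ∂_1 − rank ∂_2 = (9 − 4) − 5 = 0, and the invariant factors of ∂_2 are all 1, so H_1 = 0.
  H_2: rank ker ∂_2 − rank ∂_3 = (6 − 5) − 0 = 1, and there is no ∂_3, so H_2 = Z.

As a check, the Euler characteristic is 5 − 9 + 6 = 2, which agrees with 1 − 0 + 1 = 2.

Hence the Betti numbers are b_0 = 1, b_1 = 0, b_2 = 1.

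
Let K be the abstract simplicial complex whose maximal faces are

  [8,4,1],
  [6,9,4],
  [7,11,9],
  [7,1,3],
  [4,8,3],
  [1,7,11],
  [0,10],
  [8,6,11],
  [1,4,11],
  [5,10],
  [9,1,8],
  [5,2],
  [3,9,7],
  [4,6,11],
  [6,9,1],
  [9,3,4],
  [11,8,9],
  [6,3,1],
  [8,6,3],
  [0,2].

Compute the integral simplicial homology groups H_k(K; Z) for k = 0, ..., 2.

K has 12 vertices, 28 edges, 16 triangles.
rank ∂_0 = 0, rank ∂_1 = 10 ⇒ b_0 = 12 − 0 − 10 = 2; all invariant factors of ∂_1 are 1 so no torsion. So H_0 ≅ Z^2.
rank ∂_1 = 10, rank ∂_2 = 15 ⇒ b_1 = 28 − 10 − 15 = 3; all invariant factors of ∂_2 are 1 so no torsion. So H_1 ≅ Z^3.
rank ∂_2 = 15, rank ∂_3 = 0 ⇒ b_2 = 16 − 15 − 0 = 1. So H_2 ≅ Z.

H_0 = Z^2,  H_1 = Z^3,  H_2 = Z.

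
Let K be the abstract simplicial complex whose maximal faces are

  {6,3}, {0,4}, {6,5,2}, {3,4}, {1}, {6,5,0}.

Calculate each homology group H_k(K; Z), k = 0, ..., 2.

H_0 ≅ Z^2,  H_1 ≅ Z,  H_2 = 0.

Take the total order 0 < 1 < 2 < 3 < 4 < 5 < 6 on the vertex set. Then K (dimension 2) consists of the simplices:

  0-simplices (7): [0], [1], [2], [3], [4], [5], [6]
  1-simplices (8): [0,4], [0,5], [0,6], [2,5], [2,6], [3,4], [3,6], [5,6]
  2-simplices (2): [0,5,6], [2,5,6]

giving chain groups C_0 ≅ Z^7, C_1 ≅ Z^8, C_2 ≅ Z^2.

Boundary ∂_1: C_1 → C_0 is given by ∂[p,q] = [q] − [p]. For instance
  ∂[2,5] = [5] − [2].
The resulting 7×8 matrix has rank 5, and its Smith normal form has invariant factors (1,1,1,1,1).

∂_2: C_2 → C_1 sends each 2-simplex [p,q,r] to [q,r] − [p,r] + [p,q]. For instance
  ∂[2,5,6] = [5,6] − [2,6] + [2,5],
  ∂[0,5,6] = [5,6] − [0,6] + [0,5].
As a 8×2 matrix over Z this has rank 2, with invariant factors (1,1).

Reading off H_k = ker ∂_k / im ∂_{k+1}:

  H_0: rank C_0 − rank ∂_1 = 7 − 5 = 2, and the invariant factors of ∂_1 are all 1, so H_0 = Z^2.
  H_1: rank ker ∂_1 − rank ∂_2 = (8 − 5) − 2 = 1, and the invariant factors of ∂_2 are all 1, so H_1 = Z.
  H_2: rank ker ∂_2 − rank ∂_3 = (2 − 2) − 0 = 0, and there is no ∂_3, so H_2 = 0.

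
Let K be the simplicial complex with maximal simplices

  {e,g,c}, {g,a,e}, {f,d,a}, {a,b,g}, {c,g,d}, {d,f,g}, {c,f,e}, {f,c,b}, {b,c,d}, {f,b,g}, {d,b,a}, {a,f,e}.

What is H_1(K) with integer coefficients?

We work with the vertex ordering a < b < c < d < e < f < g. The simplices of K, each written with vertices in increasing order, are:

  0-simplices (7): a, b, c, d, e, f, g
  1-simplices (18): ab, ad, ae, af, ag, bc, bd, bf, bg, cd, ce, cf, cg, df, dg, ef, eg, fg
  2-simplices (12): abd, abg, adf, aef, aeg, bcd, bcf, bfg, cdg, cef, ceg, dfg

so the chain groups are C_0 ≅ Z^7, C_1 ≅ Z^18, C_2 ≅ Z^12.

Boundary ∂_1: C_1 → C_0 maps an edge to its endpoints' difference, ∂[p,q] = q − p. For instance
  ∂dg = g − d.
The resulting 7×18 matrix has rank 6, and its Smith normal form has invariant factors (1,1,1,1,1,1).

∂_2: C_2 → C_1 sends each 2-simplex [p,q,r] to [q,r] − [p,r] + [p,q]. For instance
  ∂dfg = fg − dg + df,
  ∂abd = bd − ad + ab.
The 18×12 boundary matrix has rank 12 and Smith normal form diag(1,1,1,1,1,1,1,1,1,1,1,2).

Now H_k = ker ∂_k / im ∂_{k+1}, so:

  H_1: rank ker ∂_1 − rank ∂_2 = (18 − 6) − 12 = 0, and ∂_2 has invariant factor 2 > 1, so H_1 ≅ Z/2Z.

H_1 ≅ Z/2Z.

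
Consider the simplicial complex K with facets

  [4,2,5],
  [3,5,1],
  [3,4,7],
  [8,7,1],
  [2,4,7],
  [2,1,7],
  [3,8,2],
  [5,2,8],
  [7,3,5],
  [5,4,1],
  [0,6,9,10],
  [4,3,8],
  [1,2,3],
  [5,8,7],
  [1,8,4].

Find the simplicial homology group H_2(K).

H_2 = Z.

Order the vertices as 0 < 1 < 2 < 3 < 4 < 5 < 6 < 7 < 8 < 9 < 10. Listing each simplex with vertices in this order, K has dimension 3 with simplices:

  0-simplices (11): [0], [1], [2], [3], [4], [5], [6], [7], [8], [9], [10]
  1-simplices (27): (27 of them)
  2-simplices (18): (18 of them)
  3-simplices (1): [0,6,9,10]

so the chain groups are C_0 ≅ Z^11, C_1 ≅ Z^27, C_2 ≅ Z^18, C_3 ≅ Z^1.

The boundary map ∂_1: C_1 → C_0 maps an edge to its endpoints' difference, ∂[p,q] = q − p. For instance
  ∂[3,4] = [4] − [3].
As a 11×27 matrix over Z this has rank 9, with invariant factors (1,1,1,1,1,1,1,1,1).

∂_2: C_2 → C_1 acts by ∂[p,q,r] = [q,r] − [p,r] + [p,q]. For instance
  ∂[0,6,10] = [6,10] − [0,10] + [0,6],
  ∂[3,4,8] = [4,8] − [3,8] + [3,4].
The resulting 27×18 matrix has rank 16, and its Smith normal form has invariant factors (1,1,1,1,1,1,1,1,1,1,1,1,1,1,1,1).

Boundary ∂_3: C_3 → C_2 sends each 3-simplex σ to the alternating sum Σ_i (−1)^i (σ with its i-th vertex removed). For instance
  ∂[0,6,9,10] = [6,9,10] − [0,9,10] + [0,6,10] − [0,6,9].
This gives a 18×1 integer matrix of rank 1; reducing to Smith normal form yields diagonal entries (1).

Now H_k = ker ∂_k / im ∂_{k+1}, so:

  H_2: rank ker ∂_2 − rank ∂_3 = (18 − 16) − 1 = 1, and the invariant factors of ∂_3 are all 1, so H_2 ≅ Z.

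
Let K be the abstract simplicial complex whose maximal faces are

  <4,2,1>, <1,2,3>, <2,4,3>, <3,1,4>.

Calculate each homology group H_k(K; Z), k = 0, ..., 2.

H_0 ≅ Z,  H_1 = 0,  H_2 ≅ Z.

Fix the vertex order 1 < 2 < 3 < 4 and write every simplex with vertices in increasing order. Then dim K = 2 and the simplices of K are:

  0-simplices (4): [1], [2], [3], [4]
  1-simplices (6): [1,2], [1,3], [1,4], [2,3], [2,4], [3,4]
  2-simplices (4): [1,2,3], [1,2,4], [1,3,4], [2,3,4]

Hence C_0 ≅ Z^4, C_1 ≅ Z^6, C_2 ≅ Z^4.

∂_1: C_1 → C_0 sends each edge [p,q] (with p < q) to q − p. For instance
  ∂[1,3] = [3] − [1].
The 4×6 boundary matrix has rank 3 and Smith normal form diag(1,1,1).

The boundary map ∂_2: C_2 → C_1 sends each 2-simplex [p,q,r] to [q,r] − [p,r] + [p,q]. For instance
  ∂[2,3,4] = [3,4] − [2,4] + [2,3],
  ∂[1,3,4] = [3,4] − [1,4] + [1,3].
The resulting 6×4 matrix has rank 3, and its Smith normal form has invariant factors (1,1,1).

From H_k ≅ ker(∂_k) / im(∂_{k+1}) we obtain:

  H_0: rank C_0 − rank ∂_1 = 4 − 3 = 1, and the invariant factors of ∂_1 are all 1, so H_0 = Z.
  H_1: rank ker ∂_1 − rank ∂_2 = (6 − 3) − 3 = 0, and the invariant factors of ∂_2 are all 1, so H_1 = 0.
  H_2: rank ker ∂_2 − rank ∂_3 = (4 − 3) − 0 = 1, and there is no ∂_3, so H_2 = Z.

As a check, the Euler characteristic is 4 − 6 + 4 = 2, which agrees with 1 − 0 + 1 = 2.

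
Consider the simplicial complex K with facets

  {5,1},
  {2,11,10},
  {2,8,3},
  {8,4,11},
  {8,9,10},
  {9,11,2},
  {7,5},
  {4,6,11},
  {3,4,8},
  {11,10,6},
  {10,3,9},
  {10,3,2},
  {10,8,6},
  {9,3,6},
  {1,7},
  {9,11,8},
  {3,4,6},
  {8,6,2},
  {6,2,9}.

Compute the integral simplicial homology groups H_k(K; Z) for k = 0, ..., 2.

K has 11 vertices, 27 edges, 16 triangles.
rank ∂_0 = 0, rank ∂_1 = 9 ⇒ b_0 = 11 − 0 − 9 = 2; all invariant factors of ∂_1 are 1 so no torsion. So H_0 ≅ Z^2.
rank ∂_1 = 9, rank ∂_2 = 15 ⇒ b_1 = 27 − 9 − 15 = 3; all invariant factors of ∂_2 are 1 so no torsion. So H_1 ≅ Z^3.
rank ∂_2 = 15, rank ∂_3 = 0 ⇒ b_2 = 16 − 15 − 0 = 1. So H_2 ≅ Z.

H_0 = Z^2,  H_1 = Z^3,  H_2 = Z.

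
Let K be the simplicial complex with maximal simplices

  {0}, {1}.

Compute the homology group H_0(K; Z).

H_0 = Z^2.

Order the vertices as 0 < 1. Listing each simplex with vertices in this order, K has dimension 0 with simplices:

  0-simplices (2): [0], [1]

giving chain groups C_0 ≅ Z^2.

Now H_k = ker ∂_k / im ∂_{k+1}, so:

  H_0: rank C_0 − rank ∂_1 = 2 − 0 = 2, and there is no ∂_1, so H_0 ≅ Z^2.

(K is a triangulation of a set of 2 points.)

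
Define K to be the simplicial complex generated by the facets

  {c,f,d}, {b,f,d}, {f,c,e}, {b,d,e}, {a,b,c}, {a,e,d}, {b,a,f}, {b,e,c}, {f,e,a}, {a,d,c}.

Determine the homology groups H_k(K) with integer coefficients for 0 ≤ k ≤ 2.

Order the vertices as a < b < c < d < e < f. Listing each simplex with vertices in this order, K has dimension 2 with simplices:

  0-simplices (6): a, b, c, d, e, f
  1-simplices (15): ab, ac, ad, ae, af, bc, bd, be, bf, cd, ce, cf, de, df, ef
  2-simplices (10): abc, abf, acd, ade, aef, bce, bde, bdf, cdf, cef

giving chain groups C_0 ≅ Z^6, C_1 ≅ Z^15, C_2 ≅ Z^10.

The boundary map ∂_1: C_1 → C_0 maps an edge to its endpoints' difference, ∂[p,q] = q − p. For instance
  ∂de = e − d.
The 6×15 boundary matrix has rank 5 and Smith normal form diag(1,1,1,1,1).

The boundary map ∂_2: C_2 → C_1 acts by ∂[p,q,r] = [q,r] − [p,r] + [p,q]. For instance
  ∂bce = ce − be + bc,
  ∂cef = ef − cf + ce.
The resulting 15×10 matrix has rank 10, and its Smith normal form has invariant factors (1,1,1,1,1,1,1,1,1,2).

Computing H_k = (kernel of ∂_k) / (image of ∂_{k+1}):

  H_0: rank C_0 − rank ∂_1 = 6 − 5 = 1, and the invariant factors of ∂_1 are all 1, so H_0 = Z.
  H_1: rank ker ∂_1 − rank ∂_2 = (15 − 5) − 10 = 0, and ∂_2 has invariant factor 2 > 1, so H_1 = Z/2.
  H_2: rank ker ∂_2 − rank ∂_3 = (10 − 10) − 0 = 0, and there is no ∂_3, so H_2 = 0.

As a check, the Euler characteristic is 6 − 15 + 10 = 1, which agrees with 1 − 0 + 0 = 1.

H_0 = Z,  H_1 = Z/2,  H_2 = 0.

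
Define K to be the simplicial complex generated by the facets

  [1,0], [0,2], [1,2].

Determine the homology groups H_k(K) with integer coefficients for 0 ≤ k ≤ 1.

H_0 = Z,  H_1 = Z.

Take the total order 0 < 1 < 2 on the vertex set. Then K (dimension 1) consists of the simplices:

  0-simplices (3): [0], [1], [2]
  1-simplices (3): [0,1], [0,2], [1,2]

so the chain groups are C_0 ≅ Z^3, C_1 ≅ Z^3.

The boundary map ∂_1: C_1 → C_0 maps an edge to its endpoints' difference, ∂[p,q] = q − p.
The resulting 3×3 matrix has rank 2, and its Smith normal form has invariant factors (1,1).

Now H_k = ker ∂_k / im ∂_{k+1}, so:

  H_0: rank C_0 − rank ∂_1 = 3 − 2 = 1, and the invariant factors of ∂_1 are all 1, so H_0 = Z.
  H_1: rank ker ∂_1 − rank ∂_2 = (3 − 2) − 0 = 1, and there is no ∂_2, so H_1 = Z.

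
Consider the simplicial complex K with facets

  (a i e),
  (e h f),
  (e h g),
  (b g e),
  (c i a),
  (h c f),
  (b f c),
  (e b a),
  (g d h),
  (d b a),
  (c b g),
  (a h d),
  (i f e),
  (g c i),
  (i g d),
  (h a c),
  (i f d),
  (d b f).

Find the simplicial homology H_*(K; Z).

H_0 ≅ Z,  H_1 ≅ Z^2,  H_2 ≅ Z.

Take the total order a < b < c < d < e < f < g < h < i on the vertex set. Then K (dimension 2) consists of the simplices:

  0-simplices (9): a, b, c, d, e, f, g, h, i
  1-simplices (27): ab, ac, ad, ae, ah, ai, bc, bd, be, bf, bg, cf, cg, ch, ci, df, dg, dh, di, ef, eg, eh, ei, fh, fi, gh, gi
  2-simplices (18): abd, abe, ach, aci, adh, aei, bcf, bcg, bdf, beg, cfh, cgi, dfi, dgh, dgi, efh, efi, egh

Hence C_0 ≅ Z^9, C_1 ≅ Z^27, C_2 ≅ Z^18.

∂_1: C_1 → C_0 sends each edge [p,q] (with p < q) to q − p.
The resulting 9×27 matrix has rank 8, and its Smith normal form has invariant factors (1,1,1,1,1,1,1,1).

∂_2: C_2 → C_1 maps a triangle to the signed sum of its edges. For instance
  ∂aci = ci − ai + ac,
  ∂efh = fh − eh + ef.
The 27×18 boundary matrix has rank 17 and Smith normal form diag(1,1,1,1,1,1,1,1,1,1,1,1,1,1,1,1,1).

Now H_k = ker ∂_k / im ∂_{k+1}, so:

  H_0: rank C_0 − rank ∂_1 = 9 − 8 = 1, and the invariant factors of ∂_1 are all 1, so H_0 ≅ Z.
  H_1: rank ker ∂_1 − rank ∂_2 = (27 − 8) − 17 = 2, and the invariant factors of ∂_2 are all 1, so H_1 ≅ Z^2.
  H_2: rank ker ∂_2 − rank ∂_3 = (18 − 17) − 0 = 1, and there is no ∂_3, so H_2 ≅ Z.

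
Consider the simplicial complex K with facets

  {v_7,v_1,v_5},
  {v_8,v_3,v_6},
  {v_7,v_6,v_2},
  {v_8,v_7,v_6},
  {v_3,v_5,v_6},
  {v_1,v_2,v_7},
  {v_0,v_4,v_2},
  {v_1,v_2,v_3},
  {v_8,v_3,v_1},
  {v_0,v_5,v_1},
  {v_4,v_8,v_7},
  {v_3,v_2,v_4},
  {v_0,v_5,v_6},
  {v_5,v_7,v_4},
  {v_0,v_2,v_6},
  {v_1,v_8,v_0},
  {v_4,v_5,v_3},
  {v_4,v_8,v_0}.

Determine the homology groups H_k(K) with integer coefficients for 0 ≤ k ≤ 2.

H_0 = Z,  H_1 = Z^2,  H_2 = Z.

Fix the vertex order v_0 < v_1 < v_2 < v_3 < v_4 < v_5 < v_6 < v_7 < v_8 and write every simplex with vertices in increasing order. Then dim K = 2 and the simplices of K are:

  0-simplices (9): [v_0], [v_1], [v_2], [v_3], [v_4], [v_5], [v_6], [v_7], [v_8]
  1-simplices (27): (27 of them)
  2-simplices (18): (18 of them)

Hence C_0 ≅ Z^9, C_1 ≅ Z^27, C_2 ≅ Z^18.

Boundary ∂_1: C_1 → C_0 is given by ∂[p,q] = [q] − [p]. For instance
  ∂[v_2,v_4] = [v_4] − [v_2].
The 9×27 boundary matrix has rank 8 and Smith normal form diag(1,1,1,1,1,1,1,1).

The boundary map ∂_2: C_2 → C_1 acts by ∂[p,q,r] = [q,r] − [p,r] + [p,q]. For instance
  ∂[v_3,v_6,v_8] = [v_6,v_8] − [v_3,v_8] + [v_3,v_6],
  ∂[v_0,v_1,v_5] = [v_1,v_5] − [v_0,v_5] + [v_0,v_1].
As a 27×18 matrix over Z this has rank 17, with invariant factors (1,1,1,1,1,1,1,1,1,1,1,1,1,1,1,1,1).

From H_k ≅ ker(∂_k) / im(∂_{k+1}) we obtain:

  H_0: rank C_0 − rank ∂_1 = 9 − 8 = 1, and the invariant factors of ∂_1 are all 1, so H_0 = Z.
  H_1: rank ker ∂_1 − rank ∂_2 = (27 − 8) − 17 = 2, and the invariant factors of ∂_2 are all 1, so H_1 = Z^2.
  H_2: rank ker ∂_2 − rank ∂_3 = (18 − 17) − 0 = 1, and there is no ∂_3, so H_2 = Z.

(K is a triangulation of the torus T^2.)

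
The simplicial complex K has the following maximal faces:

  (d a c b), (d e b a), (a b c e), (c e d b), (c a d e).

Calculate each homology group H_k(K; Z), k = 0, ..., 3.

Take the total order a < b < c < d < e on the vertex set. Then K (dimension 3) consists of the simplices:

  0-simplices (5): a, b, c, d, e
  1-simplices (10): ab, ac, ad, ae, bc, bd, be, cd, ce, de
  2-simplices (10): abc, abd, abe, acd, ace, ade, bcd, bce, bde, cde
  3-simplices (5): abcd, abce, abde, acde, bcde

so the chain groups are C_0 ≅ Z^5, C_1 ≅ Z^10, C_2 ≅ Z^10, C_3 ≅ Z^5.

∂_1: C_1 → C_0 maps an edge to its endpoints' difference, ∂[p,q] = q − p.
The resulting 5×10 matrix has rank 4, and its Smith normal form has invariant factors (1,1,1,1).

Boundary ∂_2: C_2 → C_1 maps a triangle to the signed sum of its edges. For instance
  ∂acd = cd − ad + ac,
  ∂abd = bd − ad + ab.
The 10×10 boundary matrix has rank 6 and Smith normal form diag(1,1,1,1,1,1).

The boundary map ∂_3: C_3 → C_2 sends each 3-simplex σ to the alternating sum Σ_i (−1)^i (σ with its i-th vertex removed). For instance
  ∂abde = bde − ade + abe − abd,
  ∂bcde = cde − bde + bce − bcd.
As a 10×5 matrix over Z this has rank 4, with invariant factors (1,1,1,1).

Computing H_k = (kernel of ∂_k) / (image of ∂_{k+1}):

  H_0: rank C_0 − rank ∂_1 = 5 − 4 = 1, and the invariant factors of ∂_1 are all 1, so H_0 ≅ Z.
  H_1: rank ker ∂_1 − rank ∂_2 = (10 − 4) − 6 = 0, and the invariant factors of ∂_2 are all 1, so H_1 ≅ 0.
  H_2: rank ker ∂_2 − rank ∂_3 = (10 − 6) − 4 = 0, and the invariant factors of ∂_3 are all 1, so H_2 ≅ 0.
  H_3: rank ker ∂_3 − rank ∂_4 = (5 − 4) − 0 = 1, and there is no ∂_4, so H_3 ≅ Z.

H_0 = Z,  H_1 = 0,  H_2 = 0,  H_3 = Z.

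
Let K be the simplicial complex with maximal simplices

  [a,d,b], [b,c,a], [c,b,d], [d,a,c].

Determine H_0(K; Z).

K has 4 vertices, 6 edges, 4 triangles.
rank ∂_0 = 0, rank ∂_1 = 3 ⇒ b_0 = 4 − 0 − 3 = 1; all invariant factors of ∂_1 are 1 so no torsion. So H_0 ≅ Z.

H_0 = Z.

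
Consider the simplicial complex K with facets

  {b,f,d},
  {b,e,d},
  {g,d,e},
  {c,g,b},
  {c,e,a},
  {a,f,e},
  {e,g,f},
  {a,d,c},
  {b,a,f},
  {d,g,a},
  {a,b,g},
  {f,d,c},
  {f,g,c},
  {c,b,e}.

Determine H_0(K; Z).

Fix the vertex order a < b < c < d < e < f < g and write every simplex with vertices in increasing order. Then dim K = 2 and the simplices of K are:

  0-simplices (7): a, b, c, d, e, f, g
  1-simplices (21): ab, ac, ad, ae, af, ag, bc, bd, be, bf, bg, cd, ce, cf, cg, de, df, dg, ef, eg, fg
  2-simplices (14): abf, abg, acd, ace, adg, aef, bce, bcg, bde, bdf, cdf, cfg, deg, efg

giving chain groups C_0 ≅ Z^7, C_1 ≅ Z^21, C_2 ≅ Z^14.

The boundary map ∂_1: C_1 → C_0 maps an edge to its endpoints' difference, ∂[p,q] = q − p.
The resulting 7×21 matrix has rank 6, and its Smith normal form has invariant factors (1,1,1,1,1,1).

The boundary map ∂_2: C_2 → C_1 sends each 2-simplex [p,q,r] to [q,r] − [p,r] + [p,q]. For instance
  ∂bde = de − be + bd,
  ∂cdf = df − cf + cd.
The resulting 21×14 matrix has rank 13, and its Smith normal form has invariant factors (1,1,1,1,1,1,1,1,1,1,1,1,1).

Computing H_k = (kernel of ∂_k) / (image of ∂_{k+1}):

  H_0: rank C_0 − rank ∂_1 = 7 − 6 = 1, and the invariant factors of ∂_1 are all 1, so H_0 = Z.

H_0 ≅ Z.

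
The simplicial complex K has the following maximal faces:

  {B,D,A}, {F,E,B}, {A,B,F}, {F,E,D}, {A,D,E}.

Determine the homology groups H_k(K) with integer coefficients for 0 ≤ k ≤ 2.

K has 5 vertices, 10 edges, 5 triangles.
rank ∂_0 = 0, rank ∂_1 = 4 ⇒ b_0 = 5 − 0 − 4 = 1; all invariant factors of ∂_1 are 1 so no torsion. So H_0 = Z.
rank ∂_1 = 4, rank ∂_2 = 5 ⇒ b_1 = 10 − 4 − 5 = 1; all invariant factors of ∂_2 are 1 so no torsion. So H_1 = Z.
rank ∂_2 = 5, rank ∂_3 = 0 ⇒ b_2 = 5 − 5 − 0 = 0. So H_2 = 0.

H_0 ≅ Z,  H_1 ≅ Z,  H_2 = 0.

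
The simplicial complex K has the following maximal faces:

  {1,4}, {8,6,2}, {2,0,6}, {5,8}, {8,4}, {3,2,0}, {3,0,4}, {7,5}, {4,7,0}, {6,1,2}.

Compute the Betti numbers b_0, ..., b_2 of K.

We work with the vertex ordering 0 < 1 < 2 < 3 < 4 < 5 < 6 < 7 < 8. The simplices of K, each written with vertices in increasing order, are:

  0-simplices (9): [0], [1], [2], [3], [4], [5], [6], [7], [8]
  1-simplices (17): [0,2], [0,3], [0,4], [0,6], [0,7], [1,2], [1,4], [1,6], [2,3], [2,6], [2,8], [3,4], [4,7], [4,8], [5,7], [5,8], [6,8]
  2-simplices (6): [0,2,3], [0,2,6], [0,3,4], [0,4,7], [1,2,6], [2,6,8]

giving chain groups C_0 ≅ Z^9, C_1 ≅ Z^17, C_2 ≅ Z^6.

The boundary map ∂_1: C_1 → C_0 is given by ∂[p,q] = [q] − [p].
The 9×17 boundary matrix has rank 8 and Smith normal form diag(1,1,1,1,1,1,1,1).

∂_2: C_2 → C_1 acts by ∂[p,q,r] = [q,r] − [p,r] + [p,q]. For instance
  ∂[0,3,4] = [3,4] − [0,4] + [0,3],
  ∂[0,2,6] = [2,6] − [0,6] + [0,2].
This gives a 17×6 integer matrix of rank 6; reducing to Smith normal form yields diagonal entries (1,1,1,1,1,1).

Now H_k = ker ∂_k / im ∂_{k+1}, so:

  H_0: rank C_0 − rank ∂_1 = 9 − 8 = 1, and the invariant factors of ∂_1 are all 1, so H_0 ≅ Z.
  H_1: rank ker ∂_1 − rank ∂_2 = (17 − 8) − 6 = 3, and the invariant factors of ∂_2 are all 1, so H_1 ≅ Z^3.
  H_2: rank ker ∂_2 − rank ∂_3 = (6 − 6) − 0 = 0, and there is no ∂_3, so H_2 ≅ 0.

Hence the Betti numbers are b_0 = 1, b_1 = 3, b_2 = 0.

b_0 = 1, b_1 = 3, b_2 = 0.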